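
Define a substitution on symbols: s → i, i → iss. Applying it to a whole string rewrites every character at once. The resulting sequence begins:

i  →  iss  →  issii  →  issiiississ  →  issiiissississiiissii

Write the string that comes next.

φ(issiiissississiiissii) expands symbol-by-symbol to iss i i iss iss iss i i iss i i iss i i iss iss iss i i iss iss; joining the 21 pieces gives the next term.

issiiissississiiissiiissiiissississiiississ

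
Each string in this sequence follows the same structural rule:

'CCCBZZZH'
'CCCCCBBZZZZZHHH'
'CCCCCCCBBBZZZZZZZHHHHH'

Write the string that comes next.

Reading off run lengths: C runs 3, 5, 7; B runs 1, 2, 3; Z runs 3, 5, 7; H runs 1, 3, 5 — each is linear in n (n = 1, 2, …).
Setting n = 4 gives 9, 4, 9, 7 characters in each block.

CCCCCCCCCBBBBZZZZZZZZZHHHHHHH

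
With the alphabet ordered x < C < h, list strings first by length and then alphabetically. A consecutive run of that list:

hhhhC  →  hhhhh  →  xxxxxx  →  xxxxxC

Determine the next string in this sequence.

xxxxxh

Find the rightmost character of xxxxxC below h, bump it to the next letter, and reset everything to its right to x.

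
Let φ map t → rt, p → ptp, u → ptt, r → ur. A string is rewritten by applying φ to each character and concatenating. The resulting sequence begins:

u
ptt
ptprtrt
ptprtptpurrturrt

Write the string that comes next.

ptprtptpurrtptprtptppttururrtpttururrt

φ(ptprtptpurrturrt) expands symbol-by-symbol to ptp rt ptp ur rt ptp rt ptp ptt ur ur rt ptt ur ur rt; joining the 16 pieces gives the next term.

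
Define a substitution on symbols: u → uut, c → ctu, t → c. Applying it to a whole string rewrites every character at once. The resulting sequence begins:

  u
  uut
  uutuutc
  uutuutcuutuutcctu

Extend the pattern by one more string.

uutuutcuutuutcctuuutuutcuutuutcctuctucuut

Replace each of the 17 characters of uutuutcuutuutcctu in place — uut uut c uut uut c ctu uut uut c uut uut c ctu ctu c uut — and concatenate.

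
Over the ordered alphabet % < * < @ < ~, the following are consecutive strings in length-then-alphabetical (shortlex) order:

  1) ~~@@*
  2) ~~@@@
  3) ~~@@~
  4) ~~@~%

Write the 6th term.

~~@~@

Stepping forward 2 times from ~~@~%: ~~@~% → ~~@~*, then the target.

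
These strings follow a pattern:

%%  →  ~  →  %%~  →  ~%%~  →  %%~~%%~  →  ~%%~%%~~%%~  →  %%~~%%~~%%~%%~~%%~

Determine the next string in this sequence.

From term 3 onward, concatenate the second-to-last term with the last: %%·~ = %%~, ~·%%~ = ~%%~, …
Continuing: ~%%~%%~~%%~ · %%~~%%~~%%~%%~~%%~ gives term 8.

~%%~%%~~%%~%%~~%%~~%%~%%~~%%~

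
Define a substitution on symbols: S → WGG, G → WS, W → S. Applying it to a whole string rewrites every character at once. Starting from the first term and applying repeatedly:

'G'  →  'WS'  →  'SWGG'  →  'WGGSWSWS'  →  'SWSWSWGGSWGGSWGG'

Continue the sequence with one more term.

Applying the rule to each of the 16 symbols of SWSWSWGGSWGGSWGG gives the pieces WGG S WGG S WGG S WS WS WGG S WS WS WGG S WS WS, which concatenate to the answer.

WGGSWGGSWGGSWSWSWGGSWSWSWGGSWSWS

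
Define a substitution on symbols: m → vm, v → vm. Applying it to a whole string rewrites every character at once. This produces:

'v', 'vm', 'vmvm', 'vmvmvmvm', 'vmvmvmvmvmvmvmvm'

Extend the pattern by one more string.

vmvmvmvmvmvmvmvmvmvmvmvmvmvmvmvm

Replace each of the 16 characters of vmvmvmvmvmvmvmvm in place — vm vm vm vm vm vm vm vm vm vm vm vm vm vm vm vm — and concatenate.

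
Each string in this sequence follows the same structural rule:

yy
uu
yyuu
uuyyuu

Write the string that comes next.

yyuuuuyyuu

This is a Fibonacci-style word recurrence s(k) = s(k−2)·s(k−1): e.g. yy·uu = yyuu.
So term 5 is yyuu·uuyyuu.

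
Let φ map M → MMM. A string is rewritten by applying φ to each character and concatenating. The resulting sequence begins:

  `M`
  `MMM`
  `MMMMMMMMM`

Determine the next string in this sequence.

MMMMMMMMMMMMMMMMMMMMMMMMMMM

Expanding MMMMMMMMM: M→MMM, M→MMM, M→MMM, M→MMM, M→MMM, M→MMM, M→MMM, M→MMM, M→MMM. Concatenated: MMM MMM MMM MMM MMM MMM MMM MMM MMM.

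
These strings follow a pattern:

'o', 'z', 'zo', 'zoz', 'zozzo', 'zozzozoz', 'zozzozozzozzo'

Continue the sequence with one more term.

This is a Fibonacci-style word recurrence s(k) = s(k−1)·s(k−2): e.g. z·o = zo.
So term 8 is zozzozozzozzo·zozzozoz.

zozzozozzozzozozzozoz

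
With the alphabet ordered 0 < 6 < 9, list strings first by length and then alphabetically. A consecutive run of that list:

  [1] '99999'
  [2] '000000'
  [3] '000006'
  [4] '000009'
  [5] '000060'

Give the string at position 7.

Stepping forward 2 times from 000060: 000060 → 000066, then the target.

000069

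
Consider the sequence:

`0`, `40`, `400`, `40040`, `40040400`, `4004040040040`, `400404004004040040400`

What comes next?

This is a Fibonacci-style word recurrence s(k) = s(k−1)·s(k−2): e.g. 40·0 = 400.
Continuing: 400404004004040040400 · 4004040040040 gives term 8.

4004040040040400404004004040040040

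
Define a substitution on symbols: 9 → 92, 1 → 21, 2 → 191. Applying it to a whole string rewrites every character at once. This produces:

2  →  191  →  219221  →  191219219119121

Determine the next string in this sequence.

Applying the rule to each of the 15 symbols of 191219219119121 gives the pieces 21 92 21 191 21 92 191 21 92 21 21 92 21 191 21, which concatenate to the answer.

219221191219219121922121922119121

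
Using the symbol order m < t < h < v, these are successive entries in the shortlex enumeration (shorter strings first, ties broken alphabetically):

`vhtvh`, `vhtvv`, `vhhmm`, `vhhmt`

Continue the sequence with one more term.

vhhmh

The successor of vhhmt increments the rightmost position that isn't already v and resets every position after it to m.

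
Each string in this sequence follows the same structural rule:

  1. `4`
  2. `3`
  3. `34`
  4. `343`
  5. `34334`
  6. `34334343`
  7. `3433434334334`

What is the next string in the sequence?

343343433433434334343

From term 3 onward, concatenate the last term with the second-to-last: 3·4 = 34, 34·3 = 343, …
Continuing: 3433434334334 · 34334343 gives term 8.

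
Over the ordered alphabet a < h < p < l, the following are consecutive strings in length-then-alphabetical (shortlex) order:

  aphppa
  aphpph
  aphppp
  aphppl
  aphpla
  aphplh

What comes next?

The successor of aphplh increments the rightmost position that isn't already l and resets every position after it to a.

aphplp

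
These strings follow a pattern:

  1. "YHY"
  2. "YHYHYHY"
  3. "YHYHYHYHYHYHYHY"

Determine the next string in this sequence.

Each string is two copies of the previous one joined by 'H'.
One more doubling of YHYHYHYHYHYHYHY gives the answer.

YHYHYHYHYHYHYHYHYHYHYHYHYHYHYHY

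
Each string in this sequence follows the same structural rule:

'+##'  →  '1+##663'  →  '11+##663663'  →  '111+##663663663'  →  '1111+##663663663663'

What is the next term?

s(k+1) = 1·s(k)·663, so each term gains 1 as a prefix and 663 as a suffix.
So the next term is 1·1111+##663663663663·663.

11111+##663663663663663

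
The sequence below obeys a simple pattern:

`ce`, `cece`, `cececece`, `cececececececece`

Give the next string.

Each string is two copies of the previous one concatenated.
So the next term is two copies of cececececececece.

cececececececececececececececece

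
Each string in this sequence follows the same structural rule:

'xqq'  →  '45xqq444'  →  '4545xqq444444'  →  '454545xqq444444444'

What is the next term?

45454545xqq444444444444

s(k+1) = 45·s(k)·444, so each term gains 45 as a prefix and 444 as a suffix.
So the next term is 45·454545xqq444444444·444.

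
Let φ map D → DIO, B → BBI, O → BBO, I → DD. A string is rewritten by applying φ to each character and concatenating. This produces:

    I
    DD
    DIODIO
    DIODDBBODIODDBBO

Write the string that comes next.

Applying the rule to each of the 16 symbols of DIODDBBODIODDBBO gives the pieces DIO DD BBO DIO DIO BBI BBI BBO DIO DD BBO DIO DIO BBI BBI BBO, which concatenate to the answer.

DIODDBBODIODIOBBIBBIBBODIODDBBODIODIOBBIBBIBBO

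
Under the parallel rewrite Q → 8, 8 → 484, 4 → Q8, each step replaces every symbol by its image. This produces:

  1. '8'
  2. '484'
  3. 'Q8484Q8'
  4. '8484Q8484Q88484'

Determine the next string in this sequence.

484Q8484Q88484Q8484Q88484484Q8484Q8

Replace each of the 15 characters of 8484Q8484Q88484 in place — 484 Q8 484 Q8 8 484 Q8 484 Q8 8 484 484 Q8 484 Q8 — and concatenate.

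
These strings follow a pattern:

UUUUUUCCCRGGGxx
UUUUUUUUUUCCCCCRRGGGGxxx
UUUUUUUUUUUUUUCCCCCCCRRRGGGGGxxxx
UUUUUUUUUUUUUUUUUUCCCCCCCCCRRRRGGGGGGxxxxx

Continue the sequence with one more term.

Each string has the form U^{4n+2} C^{2n+1} R^{n} G^{n+2} x^{n+1} (n = 1, 2, …).
Setting n = 5 gives 22, 11, 5, 7, 6 characters in each block.

UUUUUUUUUUUUUUUUUUUUUUCCCCCCCCCCCRRRRRGGGGGGGxxxxxx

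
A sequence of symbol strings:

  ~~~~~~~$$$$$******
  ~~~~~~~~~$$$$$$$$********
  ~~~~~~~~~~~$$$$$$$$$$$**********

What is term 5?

Term n consists of 2n+3 ~'s, followed by 3n-1 $'s, followed by 2n+2 *'s, where the shown terms are n = 2, 3, 4.
Setting n = 6 gives 15, 17, 14 characters in each block.

~~~~~~~~~~~~~~~$$$$$$$$$$$$$$$$$**************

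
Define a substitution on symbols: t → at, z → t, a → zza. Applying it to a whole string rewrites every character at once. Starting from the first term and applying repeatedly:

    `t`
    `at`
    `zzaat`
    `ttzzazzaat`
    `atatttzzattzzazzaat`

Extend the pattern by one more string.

Replace each of the 19 characters of atatttzzattzzazzaat in place — zza at zza at at at t t zza at at t t zza t t zza zza at — and concatenate.

zzaatzzaatatatttzzaatatttzzattzzazzaat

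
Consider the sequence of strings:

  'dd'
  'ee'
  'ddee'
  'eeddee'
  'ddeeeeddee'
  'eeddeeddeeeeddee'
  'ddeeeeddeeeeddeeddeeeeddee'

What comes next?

eeddeeddeeeeddeeddeeeeddeeeeddeeddeeeeddee

This is a Fibonacci-style word recurrence s(k) = s(k−2)·s(k−1): e.g. dd·ee = ddee.
So term 8 is eeddeeddeeeeddee·ddeeeeddeeeeddeeddeeeeddee.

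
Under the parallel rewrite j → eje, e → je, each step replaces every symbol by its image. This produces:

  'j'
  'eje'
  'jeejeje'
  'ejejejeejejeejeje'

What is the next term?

jeejejeejejeejejejeejejeejejejeejejeejeje

Applying the rule to each of the 17 symbols of ejejejeejejeejeje gives the pieces je eje je eje je eje je je eje je eje je je eje je eje je, which concatenate to the answer.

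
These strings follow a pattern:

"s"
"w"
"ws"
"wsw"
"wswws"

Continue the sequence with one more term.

From term 3 onward, concatenate the last term with the second-to-last: w·s = ws, ws·w = wsw, …
The next term joins wswws and wsw.

wswwswsw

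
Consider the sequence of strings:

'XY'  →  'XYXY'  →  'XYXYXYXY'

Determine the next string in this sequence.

XYXYXYXYXYXYXYXY

s(k+1) = s(k)·s(k) — each term doubles the last.
One more doubling of XYXYXYXY gives the answer.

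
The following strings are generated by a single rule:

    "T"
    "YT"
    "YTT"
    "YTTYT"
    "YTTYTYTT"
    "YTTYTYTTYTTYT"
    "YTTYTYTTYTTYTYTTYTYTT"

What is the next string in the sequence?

This is a Fibonacci-style word recurrence s(k) = s(k−1)·s(k−2): e.g. YT·T = YTT.
So term 8 is YTTYTYTTYTTYTYTTYTYTT·YTTYTYTTYTTYT.

YTTYTYTTYTTYTYTTYTYTTYTTYTYTTYTTYT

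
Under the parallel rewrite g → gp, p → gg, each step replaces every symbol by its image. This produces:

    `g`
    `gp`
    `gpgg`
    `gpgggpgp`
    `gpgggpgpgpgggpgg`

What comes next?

Replace each of the 16 characters of gpgggpgpgpgggpgg in place — gp gg gp gp gp gg gp gg gp gg gp gp gp gg gp gp — and concatenate.

gpgggpgpgpgggpgggpgggpgpgpgggpgp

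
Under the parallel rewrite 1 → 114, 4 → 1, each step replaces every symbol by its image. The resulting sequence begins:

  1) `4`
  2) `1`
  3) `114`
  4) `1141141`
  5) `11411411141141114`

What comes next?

Rewriting the 17 symbols of 11411411141141114 one by one yields 114 114 1 114 114 1 114 114 114 1 114 114 1 114 114 114 1; concatenated:

11411411141141114114114111411411141141141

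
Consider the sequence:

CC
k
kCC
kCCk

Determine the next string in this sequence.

From term 3 onward, concatenate the last term with the second-to-last: k·CC = kCC, kCC·k = kCCk, …
The next term joins kCCk and kCC.

kCCkkCC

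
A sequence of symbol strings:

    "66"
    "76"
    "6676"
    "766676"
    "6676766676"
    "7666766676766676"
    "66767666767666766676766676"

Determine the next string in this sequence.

Each term (from the third on) is the two preceding terms concatenated in order: term 3 = 66·76 = 6676.
So term 8 is 7666766676766676·66767666767666766676766676.

766676667676667666767666767666766676766676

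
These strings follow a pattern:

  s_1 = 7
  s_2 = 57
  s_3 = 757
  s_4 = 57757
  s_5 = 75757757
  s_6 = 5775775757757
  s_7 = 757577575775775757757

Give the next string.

5775775757757757577575775775757757

Each term (from the third on) is the two preceding terms concatenated in order: term 3 = 7·57 = 757.
Continuing: 5775775757757 · 757577575775775757757 gives term 8.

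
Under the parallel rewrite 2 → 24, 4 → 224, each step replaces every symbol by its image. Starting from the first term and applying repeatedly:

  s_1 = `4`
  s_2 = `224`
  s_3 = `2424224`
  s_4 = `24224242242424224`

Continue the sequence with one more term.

Replace each of the 17 characters of 24224242242424224 in place — 24 224 24 24 224 24 224 24 24 224 24 224 24 224 24 24 224 — and concatenate.

24224242422424224242422424224242242424224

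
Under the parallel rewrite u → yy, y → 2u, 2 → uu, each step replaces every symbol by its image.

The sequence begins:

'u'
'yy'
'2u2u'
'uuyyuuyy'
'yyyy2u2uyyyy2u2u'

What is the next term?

Rewriting the 16 symbols of yyyy2u2uyyyy2u2u one by one yields 2u 2u 2u 2u uu yy uu yy 2u 2u 2u 2u uu yy uu yy; concatenated:

2u2u2u2uuuyyuuyy2u2u2u2uuuyyuuyy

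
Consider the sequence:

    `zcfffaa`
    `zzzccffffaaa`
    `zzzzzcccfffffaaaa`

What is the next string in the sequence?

zzzzzzzccccffffffaaaaa

Reading off run lengths: z runs 1, 3, 5; c runs 1, 2, 3; f runs 3, 4, 5; a runs 2, 3, 4 — each is linear in n (n = 1, 2, …).
Setting n = 4 gives 7, 4, 6, 5 characters in each block.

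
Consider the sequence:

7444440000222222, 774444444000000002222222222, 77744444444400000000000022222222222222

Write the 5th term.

777774444444444444000000000000000000002222222222222222222222

Each string has the form 7^{n} 4^{2n+3} 0^{4n} 2^{4n+2} (n = 1, 2, …).
For term 5, n = 5, so the run lengths are 5, 13, 20, 22.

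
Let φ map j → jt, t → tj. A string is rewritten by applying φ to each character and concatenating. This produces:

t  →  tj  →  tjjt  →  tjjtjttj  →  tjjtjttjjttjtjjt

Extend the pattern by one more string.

Applying the rule to each of the 16 symbols of tjjtjttjjttjtjjt gives the pieces tj jt jt tj jt tj tj jt jt tj tj jt tj jt jt tj, which concatenate to the answer.

tjjtjttjjttjtjjtjttjtjjttjjtjttj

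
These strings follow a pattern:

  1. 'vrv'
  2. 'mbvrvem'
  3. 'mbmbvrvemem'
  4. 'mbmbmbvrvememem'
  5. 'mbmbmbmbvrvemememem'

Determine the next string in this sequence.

mbmbmbmbmbvrvememememem

Each term wraps the previous one in mb on the left and em on the right.
One more step from mbmbmbmbvrvemememem gives the answer.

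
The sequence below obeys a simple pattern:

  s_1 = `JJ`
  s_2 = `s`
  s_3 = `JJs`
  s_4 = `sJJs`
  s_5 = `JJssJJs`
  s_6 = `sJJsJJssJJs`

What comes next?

JJssJJssJJsJJssJJs

This is a Fibonacci-style word recurrence s(k) = s(k−2)·s(k−1): e.g. JJ·s = JJs.
Continuing: JJssJJs · sJJsJJssJJs gives term 7.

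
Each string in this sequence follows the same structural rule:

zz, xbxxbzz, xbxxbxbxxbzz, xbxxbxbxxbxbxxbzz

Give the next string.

xbxxbxbxxbxbxxbxbxxbzz

The strings grow by a fixed prefix xbxxb each time.
So the next term is xbxxb·xbxxbxbxxbxbxxbzz.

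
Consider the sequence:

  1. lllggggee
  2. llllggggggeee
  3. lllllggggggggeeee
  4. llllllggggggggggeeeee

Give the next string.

Reading off run lengths: l runs 3, 4, 5, 6; g runs 4, 6, 8, 10; e runs 2, 3, 4, 5 — each is linear in n, where the shown terms are n = 2, 3, 4, 5.
For the next term, n = 6, so the run lengths are 7, 12, 6.

lllllllggggggggggggeeeeee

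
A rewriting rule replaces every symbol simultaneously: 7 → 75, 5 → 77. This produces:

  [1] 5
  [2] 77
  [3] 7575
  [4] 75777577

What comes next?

7577757575777575

Apply φ to 75777577 symbol by symbol: 7→75, 5→77, 7→75, 7→75, 7→75, 5→77, 7→75, 7→75; joined: 75 77 75 75 75 77 75 75.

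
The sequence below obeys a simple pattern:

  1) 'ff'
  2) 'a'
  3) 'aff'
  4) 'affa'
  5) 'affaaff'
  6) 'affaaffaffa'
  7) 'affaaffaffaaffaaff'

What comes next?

affaaffaffaaffaaffaffaaffaffa

Each term (from the third on) is the previous term followed by the one before it: term 3 = a·ff = aff.
The next term joins affaaffaffaaffaaff and affaaffaffa.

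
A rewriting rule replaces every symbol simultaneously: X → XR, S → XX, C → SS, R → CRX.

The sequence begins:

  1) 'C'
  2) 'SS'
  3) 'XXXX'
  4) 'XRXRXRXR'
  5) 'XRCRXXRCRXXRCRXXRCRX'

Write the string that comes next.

XRCRXSSCRXXRXRCRXSSCRXXRXRCRXSSCRXXRXRCRXSSCRXXR

φ(XRCRXXRCRXXRCRXXRCRX) expands symbol-by-symbol to XR CRX SS CRX XR XR CRX SS CRX XR XR CRX SS CRX XR XR CRX SS CRX XR; joining the 20 pieces gives the next term.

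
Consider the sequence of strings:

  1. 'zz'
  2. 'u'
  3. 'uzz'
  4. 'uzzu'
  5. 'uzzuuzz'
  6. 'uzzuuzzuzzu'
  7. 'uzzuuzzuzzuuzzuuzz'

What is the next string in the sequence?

From term 3 onward, concatenate the last term with the second-to-last: u·zz = uzz, uzz·u = uzzu, …
Continuing: uzzuuzzuzzuuzzuuzz · uzzuuzzuzzu gives term 8.

uzzuuzzuzzuuzzuuzzuzzuuzzuzzu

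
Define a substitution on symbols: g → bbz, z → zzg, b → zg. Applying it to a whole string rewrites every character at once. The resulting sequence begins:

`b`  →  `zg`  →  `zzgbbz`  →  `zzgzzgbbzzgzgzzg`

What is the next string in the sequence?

zzgzzgbbzzzgzzgbbzzgzgzzgzzgbbzzzgbbzzzgzzgbbz

Applying the rule to each of the 16 symbols of zzgzzgbbzzgzgzzg gives the pieces zzg zzg bbz zzg zzg bbz zg zg zzg zzg bbz zzg bbz zzg zzg bbz, which concatenate to the answer.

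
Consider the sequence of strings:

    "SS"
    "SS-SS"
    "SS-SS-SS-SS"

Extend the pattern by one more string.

Each string is two copies of the previous one joined by '-'.
So the next term is two copies of SS-SS-SS-SS with '-' between the halves.

SS-SS-SS-SS-SS-SS-SS-SS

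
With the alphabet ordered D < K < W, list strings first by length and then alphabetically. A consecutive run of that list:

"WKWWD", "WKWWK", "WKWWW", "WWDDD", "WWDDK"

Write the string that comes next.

WWDDW

The successor of WWDDK increments the rightmost position that isn't already W and resets every position after it to D.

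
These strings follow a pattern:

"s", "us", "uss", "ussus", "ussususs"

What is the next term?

This is a Fibonacci-style word recurrence s(k) = s(k−1)·s(k−2): e.g. us·s = uss.
So term 6 is ussususs·ussus.

ussusussussus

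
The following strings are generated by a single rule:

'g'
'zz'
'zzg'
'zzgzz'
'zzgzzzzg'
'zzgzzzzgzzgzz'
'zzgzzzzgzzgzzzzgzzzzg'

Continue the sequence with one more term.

zzgzzzzgzzgzzzzgzzzzgzzgzzzzgzzgzz

Each term (from the third on) is the previous term followed by the one before it: term 3 = zz·g = zzg.
The next term joins zzgzzzzgzzgzzzzgzzzzg and zzgzzzzgzzgzz.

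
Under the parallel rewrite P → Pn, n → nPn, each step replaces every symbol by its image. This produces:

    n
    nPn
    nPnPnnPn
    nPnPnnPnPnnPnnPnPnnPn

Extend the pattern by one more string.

nPnPnnPnPnnPnnPnPnnPnPnnPnnPnPnnPnnPnPnnPnPnnPnnPnPnnPn

φ(nPnPnnPnPnnPnnPnPnnPn) expands symbol-by-symbol to nPn Pn nPn Pn nPn nPn Pn nPn Pn nPn nPn Pn nPn nPn Pn nPn Pn nPn nPn Pn nPn; joining the 21 pieces gives the next term.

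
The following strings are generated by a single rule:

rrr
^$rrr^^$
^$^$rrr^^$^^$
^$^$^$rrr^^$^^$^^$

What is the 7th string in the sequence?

s(k+1) = ^$·s(k)·^^$, so each term gains ^$ as a prefix and ^^$ as a suffix.
From ^$^$^$rrr^^$^^$^^$, 3 further steps: ^$^$^$rrr^^$^^$^^$ → ^$^$^$^$rrr^^$^^$^^$^^$ → ^$^$^$^$^$rrr^^$^^$^^$^^$^^$ → (answer).

^$^$^$^$^$^$rrr^^$^^$^^$^^$^^$^^$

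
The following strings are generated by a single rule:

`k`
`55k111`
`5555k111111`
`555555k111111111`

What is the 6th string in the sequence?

Each term wraps the previous one in 55 on the left and 111 on the right.
From 555555k111111111, 2 further steps: 555555k111111111 → 55555555k111111111111 → (answer).

5555555555k111111111111111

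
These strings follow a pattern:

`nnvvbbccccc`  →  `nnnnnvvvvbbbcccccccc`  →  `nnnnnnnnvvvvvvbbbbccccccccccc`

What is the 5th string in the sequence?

The n-th term is 3n-1 n's then 2n v's then n+1 b's then 3n+2 c's (n = 1, 2, …).
For term 5, n = 5, so the run lengths are 14, 10, 6, 17.

nnnnnnnnnnnnnnvvvvvvvvvvbbbbbbccccccccccccccccc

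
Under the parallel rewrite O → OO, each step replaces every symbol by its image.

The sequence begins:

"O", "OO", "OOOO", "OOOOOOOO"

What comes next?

OOOOOOOOOOOOOOOO

Rewriting each symbol of OOOOOOOO: O→OO, O→OO, O→OO, O→OO, O→OO, O→OO, O→OO, O→OO, which concatenates to OO OO OO OO OO OO OO OO.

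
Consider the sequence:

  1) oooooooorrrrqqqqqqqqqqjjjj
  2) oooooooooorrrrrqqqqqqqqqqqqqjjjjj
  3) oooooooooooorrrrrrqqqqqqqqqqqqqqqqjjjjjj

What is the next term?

Reading off run lengths: o runs 8, 10, 12; r runs 4, 5, 6; q runs 10, 13, 16; j runs 4, 5, 6 — each is linear in n, where the shown terms are n = 3, 4, 5.
At n = 6 the blocks have lengths 14, 7, 19, 7.

oooooooooooooorrrrrrrqqqqqqqqqqqqqqqqqqqjjjjjjj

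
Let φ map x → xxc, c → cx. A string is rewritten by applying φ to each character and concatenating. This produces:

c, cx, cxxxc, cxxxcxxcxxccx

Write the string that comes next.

φ(cxxxcxxcxxccx) expands symbol-by-symbol to cx xxc xxc xxc cx xxc xxc cx xxc xxc cx cx xxc; joining the 13 pieces gives the next term.

cxxxcxxcxxccxxxcxxccxxxcxxccxcxxxc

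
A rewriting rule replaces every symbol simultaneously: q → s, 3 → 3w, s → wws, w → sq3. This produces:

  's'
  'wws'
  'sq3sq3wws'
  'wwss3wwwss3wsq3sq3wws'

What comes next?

Rewriting the 21 symbols of wwss3wwwss3wsq3sq3wws one by one yields sq3 sq3 wws wws 3w sq3 sq3 sq3 wws wws 3w sq3 wws s 3w wws s 3w sq3 sq3 wws; concatenated:

sq3sq3wwswws3wsq3sq3sq3wwswws3wsq3wwss3wwwss3wsq3sq3wws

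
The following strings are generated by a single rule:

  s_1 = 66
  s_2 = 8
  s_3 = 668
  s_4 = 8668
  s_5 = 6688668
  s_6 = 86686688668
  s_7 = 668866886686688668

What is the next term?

From term 3 onward, concatenate the second-to-last term with the last: 66·8 = 668, 8·668 = 8668, …
So term 8 is 86686688668·668866886686688668.

86686688668668866886686688668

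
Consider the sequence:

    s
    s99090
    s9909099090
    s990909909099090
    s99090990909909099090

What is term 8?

s99090990909909099090990909909099090

Every step adds 99090 to the end: s(k+1) = s(k)·99090.
From s99090990909909099090, 3 further steps: s99090990909909099090 → s9909099090990909909099090 → s990909909099090990909909099090 → (answer).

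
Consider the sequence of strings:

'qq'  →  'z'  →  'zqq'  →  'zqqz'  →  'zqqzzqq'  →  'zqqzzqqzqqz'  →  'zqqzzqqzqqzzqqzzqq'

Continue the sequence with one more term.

zqqzzqqzqqzzqqzzqqzqqzzqqzqqz

This is a Fibonacci-style word recurrence s(k) = s(k−1)·s(k−2): e.g. z·qq = zqq.
The next term joins zqqzzqqzqqzzqqzzqq and zqqzzqqzqqz.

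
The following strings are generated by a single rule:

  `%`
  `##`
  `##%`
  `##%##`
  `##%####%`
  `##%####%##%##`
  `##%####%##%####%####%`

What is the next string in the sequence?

Each term (from the third on) is the previous term followed by the one before it: term 3 = ##·% = ##%.
So term 8 is ##%####%##%####%####%·##%####%##%##.

##%####%##%####%####%##%####%##%##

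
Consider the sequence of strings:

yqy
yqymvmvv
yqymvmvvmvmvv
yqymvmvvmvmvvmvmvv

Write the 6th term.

yqymvmvvmvmvvmvmvvmvmvvmvmvv

The strings grow by a fixed suffix mvmvv each time.
From yqymvmvvmvmvvmvmvv, 2 further steps: yqymvmvvmvmvvmvmvv → yqymvmvvmvmvvmvmvvmvmvv → (answer).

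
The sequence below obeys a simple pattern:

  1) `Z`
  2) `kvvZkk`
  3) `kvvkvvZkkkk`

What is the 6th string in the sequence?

s(k+1) = kvv·s(k)·kk, so each term gains kvv as a prefix and kk as a suffix.
From kvvkvvZkkkk, 3 further steps: kvvkvvZkkkk → kvvkvvkvvZkkkkkk → kvvkvvkvvkvvZkkkkkkkk → (answer).

kvvkvvkvvkvvkvvZkkkkkkkkkk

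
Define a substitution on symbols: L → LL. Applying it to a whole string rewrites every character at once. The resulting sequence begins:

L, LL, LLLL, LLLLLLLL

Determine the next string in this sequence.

Expanding LLLLLLLL: L→LL, L→LL, L→LL, L→LL, L→LL, L→LL, L→LL, L→LL. Concatenated: LL LL LL LL LL LL LL LL.

LLLLLLLLLLLLLLLL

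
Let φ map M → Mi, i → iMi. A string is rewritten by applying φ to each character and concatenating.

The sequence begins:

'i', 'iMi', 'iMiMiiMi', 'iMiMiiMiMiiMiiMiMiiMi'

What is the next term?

iMiMiiMiMiiMiiMiMiiMiMiiMiiMiMiiMiiMiMiiMiMiiMiiMiMiiMi

φ(iMiMiiMiMiiMiiMiMiiMi) expands symbol-by-symbol to iMi Mi iMi Mi iMi iMi Mi iMi Mi iMi iMi Mi iMi iMi Mi iMi Mi iMi iMi Mi iMi; joining the 21 pieces gives the next term.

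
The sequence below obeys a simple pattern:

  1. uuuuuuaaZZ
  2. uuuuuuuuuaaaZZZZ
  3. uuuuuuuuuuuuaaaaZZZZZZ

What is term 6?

Reading off run lengths: u runs 6, 9, 12; a runs 2, 3, 4; Z runs 2, 4, 6 — each is linear in n, where the shown terms are n = 2, 3, 4.
For term 6, n = 7, so the run lengths are 21, 7, 12.

uuuuuuuuuuuuuuuuuuuuuaaaaaaaZZZZZZZZZZZZ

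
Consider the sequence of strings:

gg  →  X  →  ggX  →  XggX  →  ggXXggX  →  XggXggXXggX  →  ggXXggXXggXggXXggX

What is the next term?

XggXggXXggXggXXggXXggXggXXggX

From term 3 onward, concatenate the second-to-last term with the last: gg·X = ggX, X·ggX = XggX, …
The next term joins XggXggXXggX and ggXXggXXggXggXXggX.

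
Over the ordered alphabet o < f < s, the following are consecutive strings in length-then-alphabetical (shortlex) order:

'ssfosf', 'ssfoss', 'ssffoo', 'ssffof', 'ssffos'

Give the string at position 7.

ssffff

Continuing the enumeration 2 steps past ssffos: ssffos → ssfffo → (answer).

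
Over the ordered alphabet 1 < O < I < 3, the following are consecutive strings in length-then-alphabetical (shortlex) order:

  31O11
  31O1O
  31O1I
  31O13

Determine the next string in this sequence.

31OO1

Find the rightmost character of 31O13 below 3, bump it to the next letter, and reset everything to its right to 1.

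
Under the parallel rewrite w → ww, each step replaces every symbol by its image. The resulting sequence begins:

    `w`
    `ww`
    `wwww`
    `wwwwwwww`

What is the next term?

Apply φ to wwwwwwww symbol by symbol: w→ww, w→ww, w→ww, w→ww, w→ww, w→ww, w→ww, w→ww; joined: ww ww ww ww ww ww ww ww.

wwwwwwwwwwwwwwww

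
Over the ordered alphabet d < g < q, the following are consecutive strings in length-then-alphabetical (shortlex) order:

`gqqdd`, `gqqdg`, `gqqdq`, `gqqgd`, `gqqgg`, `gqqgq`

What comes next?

The successor of gqqgq increments the rightmost position that isn't already q and resets every position after it to d.

gqqqd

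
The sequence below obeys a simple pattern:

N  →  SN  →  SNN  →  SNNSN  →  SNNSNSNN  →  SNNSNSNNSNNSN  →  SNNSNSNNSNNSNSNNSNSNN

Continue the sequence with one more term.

From term 3 onward, concatenate the last term with the second-to-last: SN·N = SNN, SNN·SN = SNNSN, …
Continuing: SNNSNSNNSNNSNSNNSNSNN · SNNSNSNNSNNSN gives term 8.

SNNSNSNNSNNSNSNNSNSNNSNNSNSNNSNNSN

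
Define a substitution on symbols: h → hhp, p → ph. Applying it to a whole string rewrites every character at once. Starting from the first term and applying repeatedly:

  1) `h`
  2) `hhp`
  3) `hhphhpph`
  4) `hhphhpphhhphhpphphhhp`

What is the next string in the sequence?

Rewriting the 21 symbols of hhphhpphhhphhpphphhhp one by one yields hhp hhp ph hhp hhp ph ph hhp hhp hhp ph hhp hhp ph ph hhp ph hhp hhp hhp ph; concatenated:

hhphhpphhhphhpphphhhphhphhpphhhphhpphphhhpphhhphhphhpph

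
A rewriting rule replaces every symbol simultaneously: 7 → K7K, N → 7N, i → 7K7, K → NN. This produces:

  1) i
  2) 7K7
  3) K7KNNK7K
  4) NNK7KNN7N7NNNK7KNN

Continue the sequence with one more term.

Rewriting the 18 symbols of NNK7KNN7N7NNNK7KNN one by one yields 7N 7N NN K7K NN 7N 7N K7K 7N K7K 7N 7N 7N NN K7K NN 7N 7N; concatenated:

7N7NNNK7KNN7N7NK7K7NK7K7N7N7NNNK7KNN7N7N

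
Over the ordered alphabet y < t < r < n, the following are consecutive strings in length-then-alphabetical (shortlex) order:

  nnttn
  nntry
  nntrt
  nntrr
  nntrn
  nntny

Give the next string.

nntnt

Treat nntny as a base-4 numeral over the given alphabet and add one, carrying through any trailing n's.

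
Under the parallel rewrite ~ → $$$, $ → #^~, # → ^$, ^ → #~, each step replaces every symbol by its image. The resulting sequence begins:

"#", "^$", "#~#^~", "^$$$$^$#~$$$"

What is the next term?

#~#^~#^~#^~#^~#~#^~^$$$$#^~#^~#^~

Rewriting each symbol of ^$$$$^$#~$$$: ^→#~, $→#^~, $→#^~, $→#^~, $→#^~, ^→#~, $→#^~, #→^$, ~→$$$, $→#^~, $→#^~, $→#^~, which concatenates to #~ #^~ #^~ #^~ #^~ #~ #^~ ^$ $$$ #^~ #^~ #^~.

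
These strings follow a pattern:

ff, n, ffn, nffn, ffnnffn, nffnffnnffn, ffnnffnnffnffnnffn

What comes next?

Each term (from the third on) is the two preceding terms concatenated in order: term 3 = ff·n = ffn.
So term 8 is nffnffnnffn·ffnnffnnffnffnnffn.

nffnffnnffnffnnffnnffnffnnffn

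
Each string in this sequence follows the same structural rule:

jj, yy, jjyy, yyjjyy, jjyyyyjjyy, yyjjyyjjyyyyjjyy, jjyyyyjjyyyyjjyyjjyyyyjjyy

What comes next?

This is a Fibonacci-style word recurrence s(k) = s(k−2)·s(k−1): e.g. jj·yy = jjyy.
The next term joins yyjjyyjjyyyyjjyy and jjyyyyjjyyyyjjyyjjyyyyjjyy.

yyjjyyjjyyyyjjyyjjyyyyjjyyyyjjyyjjyyyyjjyy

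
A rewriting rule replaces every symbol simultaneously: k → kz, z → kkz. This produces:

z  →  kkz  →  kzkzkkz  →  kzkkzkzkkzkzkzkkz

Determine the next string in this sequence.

kzkkzkzkzkkzkzkkzkzkzkkzkzkkzkzkkzkzkzkkz

Replace each of the 17 characters of kzkkzkzkkzkzkzkkz in place — kz kkz kz kz kkz kz kkz kz kz kkz kz kkz kz kkz kz kz kkz — and concatenate.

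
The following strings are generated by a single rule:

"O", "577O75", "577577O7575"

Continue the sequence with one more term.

577577577O757575

s(k+1) = 577·s(k)·75, so each term gains 577 as a prefix and 75 as a suffix.
One more step from 577577O7575 gives the answer.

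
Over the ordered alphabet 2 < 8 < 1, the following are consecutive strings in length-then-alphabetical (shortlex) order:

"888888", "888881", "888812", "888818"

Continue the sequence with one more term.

888811

Treat 888818 as a base-3 numeral over the given alphabet and add one, carrying through any trailing 1's.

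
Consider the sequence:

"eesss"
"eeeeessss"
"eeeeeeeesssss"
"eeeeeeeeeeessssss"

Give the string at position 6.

eeeeeeeeeeeeeeeeessssssss

The n-th term is 3n-1 e's then n+2 s's (n = 1, 2, …).
At n = 6 the blocks have lengths 17, 8.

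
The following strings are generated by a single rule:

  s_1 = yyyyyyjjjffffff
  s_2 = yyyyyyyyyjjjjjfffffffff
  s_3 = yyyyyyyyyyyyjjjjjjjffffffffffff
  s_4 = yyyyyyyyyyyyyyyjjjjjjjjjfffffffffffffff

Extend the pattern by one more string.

Each string has the form y^{3n} j^{2n-1} f^{3n}, where the shown terms are n = 2, 3, 4, 5.
For the next term, n = 6, so the run lengths are 18, 11, 18.

yyyyyyyyyyyyyyyyyyjjjjjjjjjjjffffffffffffffffff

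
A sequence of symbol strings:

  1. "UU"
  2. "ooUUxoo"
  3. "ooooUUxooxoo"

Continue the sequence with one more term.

s(k+1) = oo·s(k)·xoo, so each term gains oo as a prefix and xoo as a suffix.
One more step from ooooUUxooxoo gives the answer.

ooooooUUxooxooxoo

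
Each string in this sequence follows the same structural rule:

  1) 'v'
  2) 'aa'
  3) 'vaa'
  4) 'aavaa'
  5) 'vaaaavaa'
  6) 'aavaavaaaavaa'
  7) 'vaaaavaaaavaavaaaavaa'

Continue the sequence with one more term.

Each term (from the third on) is the two preceding terms concatenated in order: term 3 = v·aa = vaa.
The next term joins aavaavaaaavaa and vaaaavaaaavaavaaaavaa.

aavaavaaaavaavaaaavaaaavaavaaaavaa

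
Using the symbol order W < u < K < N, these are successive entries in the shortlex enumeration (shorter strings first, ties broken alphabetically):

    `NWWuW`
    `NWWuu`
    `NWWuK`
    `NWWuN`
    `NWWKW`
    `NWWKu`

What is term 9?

Continuing the enumeration 3 steps past NWWKu: NWWKu → NWWKK → NWWKN → (answer).

NWWNW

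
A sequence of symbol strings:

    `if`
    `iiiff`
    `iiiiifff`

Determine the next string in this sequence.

iiiiiiiffff

Reading off run lengths: i runs 1, 3, 5; f runs 1, 2, 3 — each is linear in n (n = 1, 2, …).
For the next term, n = 4, so the run lengths are 7, 4.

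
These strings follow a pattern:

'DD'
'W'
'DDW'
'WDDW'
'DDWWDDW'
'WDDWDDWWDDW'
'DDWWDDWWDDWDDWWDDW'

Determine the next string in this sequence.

WDDWDDWWDDWDDWWDDWWDDWDDWWDDW

Each term (from the third on) is the two preceding terms concatenated in order: term 3 = DD·W = DDW.
The next term joins WDDWDDWWDDW and DDWWDDWWDDWDDWWDDW.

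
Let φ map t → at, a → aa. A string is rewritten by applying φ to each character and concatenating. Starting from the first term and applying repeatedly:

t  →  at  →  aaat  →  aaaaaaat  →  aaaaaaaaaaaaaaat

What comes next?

Rewriting the 16 symbols of aaaaaaaaaaaaaaat one by one yields aa aa aa aa aa aa aa aa aa aa aa aa aa aa aa at; concatenated:

aaaaaaaaaaaaaaaaaaaaaaaaaaaaaaat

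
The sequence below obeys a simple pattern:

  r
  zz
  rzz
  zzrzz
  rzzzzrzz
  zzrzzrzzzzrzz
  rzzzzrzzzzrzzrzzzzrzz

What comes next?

zzrzzrzzzzrzzrzzzzrzzzzrzzrzzzzrzz

This is a Fibonacci-style word recurrence s(k) = s(k−2)·s(k−1): e.g. r·zz = rzz.
The next term joins zzrzzrzzzzrzz and rzzzzrzzzzrzzrzzzzrzz.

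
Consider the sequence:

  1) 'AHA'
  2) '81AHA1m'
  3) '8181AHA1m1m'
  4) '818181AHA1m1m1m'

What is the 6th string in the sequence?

8181818181AHA1m1m1m1m1m

s(k+1) = 81·s(k)·1m, so each term gains 81 as a prefix and 1m as a suffix.
From 818181AHA1m1m1m, 2 further steps: 818181AHA1m1m1m → 81818181AHA1m1m1m1m → (answer).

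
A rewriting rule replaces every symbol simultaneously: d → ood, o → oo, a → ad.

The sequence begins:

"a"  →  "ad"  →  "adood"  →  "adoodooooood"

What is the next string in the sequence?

Apply φ to adoodooooood symbol by symbol: a→ad, d→ood, o→oo, o→oo, d→ood, o→oo, o→oo, o→oo, o→oo, o→oo, o→oo, d→ood; joined: ad ood oo oo ood oo oo oo oo oo oo ood.

adoodoooooodooooooooooooood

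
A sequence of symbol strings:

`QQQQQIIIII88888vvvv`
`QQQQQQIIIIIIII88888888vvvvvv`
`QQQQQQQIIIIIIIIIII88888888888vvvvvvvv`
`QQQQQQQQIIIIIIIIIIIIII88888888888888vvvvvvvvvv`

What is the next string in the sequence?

QQQQQQQQQIIIIIIIIIIIIIIIII88888888888888888vvvvvvvvvvvv

The n-th term is n+3 Q's then 3n-1 I's then 3n-1 8's then 2n v's, where the shown terms are n = 2, 3, 4, 5.
For the next term, n = 6, so the run lengths are 9, 17, 17, 12.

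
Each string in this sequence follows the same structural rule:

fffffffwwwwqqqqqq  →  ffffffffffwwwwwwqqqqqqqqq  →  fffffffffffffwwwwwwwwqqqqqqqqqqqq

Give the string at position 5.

Term n consists of 3n+1 f's, followed by 2n w's, followed by 3n q's, where the shown terms are n = 2, 3, 4.
At n = 6 the blocks have lengths 19, 12, 18.

fffffffffffffffffffwwwwwwwwwwwwqqqqqqqqqqqqqqqqqq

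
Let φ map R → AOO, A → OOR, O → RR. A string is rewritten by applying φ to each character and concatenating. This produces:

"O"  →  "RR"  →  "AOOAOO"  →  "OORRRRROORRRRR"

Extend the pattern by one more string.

φ(OORRRRROORRRRR) expands symbol-by-symbol to RR RR AOO AOO AOO AOO AOO RR RR AOO AOO AOO AOO AOO; joining the 14 pieces gives the next term.

RRRRAOOAOOAOOAOOAOORRRRAOOAOOAOOAOOAOO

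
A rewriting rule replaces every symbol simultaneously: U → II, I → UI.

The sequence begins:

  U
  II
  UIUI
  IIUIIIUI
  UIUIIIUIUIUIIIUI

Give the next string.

Rewriting the 16 symbols of UIUIIIUIUIUIIIUI one by one yields II UI II UI UI UI II UI II UI II UI UI UI II UI; concatenated:

IIUIIIUIUIUIIIUIIIUIIIUIUIUIIIUI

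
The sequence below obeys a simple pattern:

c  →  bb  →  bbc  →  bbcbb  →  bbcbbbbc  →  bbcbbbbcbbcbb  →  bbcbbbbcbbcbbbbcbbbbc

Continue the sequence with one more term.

Each term (from the third on) is the previous term followed by the one before it: term 3 = bb·c = bbc.
Continuing: bbcbbbbcbbcbbbbcbbbbc · bbcbbbbcbbcbb gives term 8.

bbcbbbbcbbcbbbbcbbbbcbbcbbbbcbbcbb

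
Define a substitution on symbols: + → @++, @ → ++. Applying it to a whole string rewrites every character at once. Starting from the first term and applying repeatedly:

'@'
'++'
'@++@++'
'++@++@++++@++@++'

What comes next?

@++@++++@++@++++@++@++@++@++++@++@++++@++@++

Replace each of the 16 characters of ++@++@++++@++@++ in place — @++ @++ ++ @++ @++ ++ @++ @++ @++ @++ ++ @++ @++ ++ @++ @++ — and concatenate.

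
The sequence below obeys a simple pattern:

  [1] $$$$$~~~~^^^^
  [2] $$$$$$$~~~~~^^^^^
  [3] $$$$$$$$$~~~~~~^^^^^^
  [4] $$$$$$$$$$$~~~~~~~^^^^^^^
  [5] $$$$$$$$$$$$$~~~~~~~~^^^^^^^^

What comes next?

Term n consists of 2n-1 $'s, followed by n+1 ~'s, followed by n+1 ^'s, where the shown terms are n = 3, 4, 5, 6, 7.
For the next term, n = 8, so the run lengths are 15, 9, 9.

$$$$$$$$$$$$$$$~~~~~~~~~^^^^^^^^^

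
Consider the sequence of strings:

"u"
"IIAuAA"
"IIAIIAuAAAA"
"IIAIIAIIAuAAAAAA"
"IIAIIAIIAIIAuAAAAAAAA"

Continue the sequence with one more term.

s(k+1) = IIA·s(k)·AA, so each term gains IIA as a prefix and AA as a suffix.
Applying this once more to IIAIIAIIAIIAuAAAAAAAA:

IIAIIAIIAIIAIIAuAAAAAAAAAA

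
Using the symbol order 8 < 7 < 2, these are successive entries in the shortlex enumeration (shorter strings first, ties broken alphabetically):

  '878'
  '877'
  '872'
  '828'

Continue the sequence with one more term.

827

The successor of 828 increments the rightmost position that isn't already 2 and resets every position after it to 8.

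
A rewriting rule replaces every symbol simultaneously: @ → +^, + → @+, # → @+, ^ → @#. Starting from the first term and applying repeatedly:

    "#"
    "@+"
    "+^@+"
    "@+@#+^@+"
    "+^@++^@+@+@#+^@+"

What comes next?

Replace each of the 16 characters of +^@++^@+@+@#+^@+ in place — @+ @# +^ @+ @+ @# +^ @+ +^ @+ +^ @+ @+ @# +^ @+ — and concatenate.

@+@#+^@+@+@#+^@++^@++^@+@+@#+^@+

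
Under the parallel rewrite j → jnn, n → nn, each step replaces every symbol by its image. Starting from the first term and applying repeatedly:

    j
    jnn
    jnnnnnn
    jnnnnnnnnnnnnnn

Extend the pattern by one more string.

jnnnnnnnnnnnnnnnnnnnnnnnnnnnnnn

Replace each of the 15 characters of jnnnnnnnnnnnnnn in place — jnn nn nn nn nn nn nn nn nn nn nn nn nn nn nn — and concatenate.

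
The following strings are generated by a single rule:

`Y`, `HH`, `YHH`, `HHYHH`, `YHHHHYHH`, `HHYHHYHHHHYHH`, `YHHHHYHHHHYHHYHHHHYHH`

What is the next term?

Each term (from the third on) is the two preceding terms concatenated in order: term 3 = Y·HH = YHH.
The next term joins HHYHHYHHHHYHH and YHHHHYHHHHYHHYHHHHYHH.

HHYHHYHHHHYHHYHHHHYHHHHYHHYHHHHYHH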